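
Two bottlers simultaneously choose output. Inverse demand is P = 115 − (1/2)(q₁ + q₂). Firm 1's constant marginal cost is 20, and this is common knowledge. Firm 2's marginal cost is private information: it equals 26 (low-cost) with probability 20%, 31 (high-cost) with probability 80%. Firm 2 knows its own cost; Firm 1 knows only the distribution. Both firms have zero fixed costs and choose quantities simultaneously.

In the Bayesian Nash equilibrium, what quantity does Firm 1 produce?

70

Firm 2 with cost c maximizes (115 − (1/2)(q₁+q₂) − c)·q₂, giving q₂(c) = (115 − c − (1/2)q₁).
E[c₂] = 0.2·26 + 0.8·31 = 30
Firm 1's FOC against E[q₂] yields q₁ = (115 − 2·20 + E[c₂])/(3/2) = (115 − 40 + 30)/(3/2) = 70.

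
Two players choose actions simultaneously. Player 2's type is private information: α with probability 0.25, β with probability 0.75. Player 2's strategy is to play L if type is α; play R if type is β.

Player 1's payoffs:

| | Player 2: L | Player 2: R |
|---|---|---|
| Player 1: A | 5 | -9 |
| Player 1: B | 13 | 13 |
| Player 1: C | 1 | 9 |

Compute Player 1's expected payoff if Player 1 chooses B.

E[B] = 0.25·13 + 0.75·13 = 3.25 + 9.75 = 13

13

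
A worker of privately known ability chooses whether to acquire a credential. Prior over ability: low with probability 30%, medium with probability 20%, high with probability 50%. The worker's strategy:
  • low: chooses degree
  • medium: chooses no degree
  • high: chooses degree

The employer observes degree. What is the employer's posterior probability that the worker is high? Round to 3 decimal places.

Apply Bayes' rule using the sender's strategy as the likelihood.
P(degree) = 0.3·1 + 0.2·0 + 0.5·1 = 0.8
P(high | degree) = (0.5·1) / 0.8 = 0.5 / 0.8 = 0.625

0.625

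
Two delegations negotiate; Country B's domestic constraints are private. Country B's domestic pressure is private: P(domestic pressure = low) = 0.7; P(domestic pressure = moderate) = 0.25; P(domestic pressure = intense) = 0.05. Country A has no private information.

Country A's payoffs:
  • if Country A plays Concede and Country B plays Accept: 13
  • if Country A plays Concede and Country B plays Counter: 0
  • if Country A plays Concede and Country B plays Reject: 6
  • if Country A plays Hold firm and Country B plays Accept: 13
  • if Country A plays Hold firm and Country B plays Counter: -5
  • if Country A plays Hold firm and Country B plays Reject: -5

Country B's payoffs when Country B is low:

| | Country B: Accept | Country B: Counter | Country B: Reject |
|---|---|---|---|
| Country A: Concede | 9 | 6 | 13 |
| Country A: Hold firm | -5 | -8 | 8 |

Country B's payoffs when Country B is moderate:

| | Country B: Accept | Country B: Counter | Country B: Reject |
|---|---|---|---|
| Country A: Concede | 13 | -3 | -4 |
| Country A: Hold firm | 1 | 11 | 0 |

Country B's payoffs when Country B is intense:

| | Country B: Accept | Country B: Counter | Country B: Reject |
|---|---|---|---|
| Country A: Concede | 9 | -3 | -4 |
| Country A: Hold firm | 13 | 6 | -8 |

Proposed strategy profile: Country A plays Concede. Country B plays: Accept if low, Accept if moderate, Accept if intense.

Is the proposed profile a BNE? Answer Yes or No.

Country A plays Concede: E[Concede] = 0.7·(13) + 0.25·(13) + 0.05·(13) = 13; E[Hold firm] = 13. Best-responding. ✓
Country B (domestic pressure low), facing Concede: Accept gives 9, Counter gives 6, Reject gives 13. Proposed Accept is not best — profitable deviation exists. ✗
Country B (domestic pressure moderate), facing Concede: Accept gives 13, Counter gives -3, Reject gives -4. Proposed Accept is best. ✓
Country B (domestic pressure intense), facing Concede: Accept gives 9, Counter gives -3, Reject gives -4. Proposed Accept is best. ✓

No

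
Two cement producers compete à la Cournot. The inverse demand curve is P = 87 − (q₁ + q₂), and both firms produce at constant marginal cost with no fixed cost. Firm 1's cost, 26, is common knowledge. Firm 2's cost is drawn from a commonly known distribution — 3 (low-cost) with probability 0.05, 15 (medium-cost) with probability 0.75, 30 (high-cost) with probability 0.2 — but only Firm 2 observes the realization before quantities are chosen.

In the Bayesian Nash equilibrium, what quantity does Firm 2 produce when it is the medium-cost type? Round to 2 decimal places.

27.27

Each type of Firm 2 best-responds to q₁; Firm 1 best-responds to the expected q₂ over Firm 2's types.
Firm 2 with cost c maximizes (87 − (q₁+q₂) − c)·q₂, giving q₂(c) = (87 − c − q₁)/2.
E[c₂] = 0.05·3 + 0.75·15 + 0.2·30 = 17.4
Firm 1's FOC against E[q₂] yields q₁ = (87 − 2·26 + E[c₂])/3 = (87 − 52 + 17.4)/3 = 17.4667.
q₂(medium-cost) = (87 − 15 − 17.4667)/2 = 27.2667.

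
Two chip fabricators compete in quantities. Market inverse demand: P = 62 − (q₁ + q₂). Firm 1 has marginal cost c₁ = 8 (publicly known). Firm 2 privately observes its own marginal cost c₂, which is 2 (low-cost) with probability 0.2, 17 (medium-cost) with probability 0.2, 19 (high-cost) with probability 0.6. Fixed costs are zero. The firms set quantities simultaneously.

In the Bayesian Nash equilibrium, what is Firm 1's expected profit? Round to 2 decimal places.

416.16

Firm 2 with cost c maximizes (62 − (q₁+q₂) − c)·q₂, giving q₂(c) = (62 − c − q₁)/2.
E[c₂] = 0.2·2 + 0.2·17 + 0.6·19 = 15.2
Firm 1's FOC against E[q₂] yields q₁ = (62 − 2·8 + E[c₂])/3 = (62 − 16 + 15.2)/3 = 20.4.
E[P] = 62 − (q₁ + E[q₂]) = 28.4; Firm 1's expected profit = (E[P] − 8)·q₁ = (28.4 − 8)·20.4 = 416.16.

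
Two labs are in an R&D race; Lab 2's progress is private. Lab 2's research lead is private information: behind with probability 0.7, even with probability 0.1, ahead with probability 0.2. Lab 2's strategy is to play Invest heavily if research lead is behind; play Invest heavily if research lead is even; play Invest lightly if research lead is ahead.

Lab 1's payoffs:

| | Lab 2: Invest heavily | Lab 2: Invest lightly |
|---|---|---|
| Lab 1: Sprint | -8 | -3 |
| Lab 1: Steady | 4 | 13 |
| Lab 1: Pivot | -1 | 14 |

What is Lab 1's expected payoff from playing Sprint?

Take the expectation over Lab 2's research lead, weighting each type's action by its prior probability.
E[Sprint] = 0.7·(-8) + 0.1·(-8) + 0.2·(-3) = (-5.6) + (-0.8) + (-0.6) = -7

-7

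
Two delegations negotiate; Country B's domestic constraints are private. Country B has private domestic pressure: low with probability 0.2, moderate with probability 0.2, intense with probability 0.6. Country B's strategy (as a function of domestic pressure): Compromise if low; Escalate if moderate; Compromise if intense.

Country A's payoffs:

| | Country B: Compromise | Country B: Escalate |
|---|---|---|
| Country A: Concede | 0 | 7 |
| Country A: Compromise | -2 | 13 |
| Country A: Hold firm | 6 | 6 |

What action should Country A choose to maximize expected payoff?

E[Concede] = 0.2·(0) + 0.2·(7) + 0.6·(0) = 1.4
E[Compromise] = 0.2·(-2) + 0.2·(13) + 0.6·(-2) = 1
E[Hold firm] = 0.2·(6) + 0.2·(6) + 0.6·(6) = 6
Best response: Hold firm (6 is the largest).

Hold firm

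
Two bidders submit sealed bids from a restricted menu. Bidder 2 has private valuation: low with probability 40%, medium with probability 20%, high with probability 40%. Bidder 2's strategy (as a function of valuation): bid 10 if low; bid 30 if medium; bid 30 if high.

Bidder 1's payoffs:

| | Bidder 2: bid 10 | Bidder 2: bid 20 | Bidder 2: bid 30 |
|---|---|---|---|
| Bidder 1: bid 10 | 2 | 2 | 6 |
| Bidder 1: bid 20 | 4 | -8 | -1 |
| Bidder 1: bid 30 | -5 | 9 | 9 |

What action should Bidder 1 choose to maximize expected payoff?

bid 10

E[bid 10] = 0.4·(2) + 0.2·(6) + 0.4·(6) = 4.4
E[bid 20] = 0.4·(4) + 0.2·(-1) + 0.4·(-1) = 1
E[bid 30] = 0.4·(-5) + 0.2·(9) + 0.4·(9) = 3.4
Best response: bid 10 (4.4 is the largest).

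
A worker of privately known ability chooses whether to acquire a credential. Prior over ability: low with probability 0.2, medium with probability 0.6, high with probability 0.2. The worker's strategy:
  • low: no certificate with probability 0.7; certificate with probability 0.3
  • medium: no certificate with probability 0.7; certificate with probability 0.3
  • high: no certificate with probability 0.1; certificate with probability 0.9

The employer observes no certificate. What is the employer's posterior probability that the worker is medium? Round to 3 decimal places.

0.724

P(no certificate) = 0.2·0.7 + 0.6·0.7 + 0.2·0.1 = 0.58
P(medium | no certificate) = (0.6·0.7) / 0.58 = 0.42 / 0.58 = 0.724138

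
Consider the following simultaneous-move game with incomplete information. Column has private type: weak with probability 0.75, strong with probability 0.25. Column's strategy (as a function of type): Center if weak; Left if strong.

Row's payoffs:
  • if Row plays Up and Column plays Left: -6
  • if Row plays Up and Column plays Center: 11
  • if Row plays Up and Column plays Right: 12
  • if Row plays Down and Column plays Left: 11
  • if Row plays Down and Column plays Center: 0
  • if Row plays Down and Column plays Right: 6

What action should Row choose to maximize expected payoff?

Compute Row's expected payoff for each action, taking the expectation over Column's type.
E[Up] = 0.75·(11) + 0.25·(-6) = 6.75
E[Down] = 0.75·(0) + 0.25·(11) = 2.75
Best response: Up (6.75 is the largest).

Up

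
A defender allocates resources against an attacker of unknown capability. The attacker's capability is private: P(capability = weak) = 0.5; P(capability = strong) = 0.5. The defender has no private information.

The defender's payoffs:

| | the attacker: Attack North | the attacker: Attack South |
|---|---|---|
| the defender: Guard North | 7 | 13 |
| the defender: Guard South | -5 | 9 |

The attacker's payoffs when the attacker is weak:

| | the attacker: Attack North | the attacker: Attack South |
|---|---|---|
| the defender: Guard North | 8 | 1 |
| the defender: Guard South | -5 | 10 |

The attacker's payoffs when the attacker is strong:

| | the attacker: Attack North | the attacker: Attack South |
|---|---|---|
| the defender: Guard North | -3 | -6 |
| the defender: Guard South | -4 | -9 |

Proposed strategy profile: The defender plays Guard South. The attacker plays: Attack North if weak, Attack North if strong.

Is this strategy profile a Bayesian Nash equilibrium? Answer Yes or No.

The defender plays Guard South: E[Guard South] = 0.5·(-5) + 0.5·(-5) = -5; E[Guard North] = 7. Not best-responding. ✗
The attacker (capability weak), facing Guard South: Attack North gives -5, Attack South gives 10. Proposed Attack North is not best — profitable deviation exists. ✗
The attacker (capability strong), facing Guard South: Attack North gives -4, Attack South gives -9. Proposed Attack North is best. ✓

No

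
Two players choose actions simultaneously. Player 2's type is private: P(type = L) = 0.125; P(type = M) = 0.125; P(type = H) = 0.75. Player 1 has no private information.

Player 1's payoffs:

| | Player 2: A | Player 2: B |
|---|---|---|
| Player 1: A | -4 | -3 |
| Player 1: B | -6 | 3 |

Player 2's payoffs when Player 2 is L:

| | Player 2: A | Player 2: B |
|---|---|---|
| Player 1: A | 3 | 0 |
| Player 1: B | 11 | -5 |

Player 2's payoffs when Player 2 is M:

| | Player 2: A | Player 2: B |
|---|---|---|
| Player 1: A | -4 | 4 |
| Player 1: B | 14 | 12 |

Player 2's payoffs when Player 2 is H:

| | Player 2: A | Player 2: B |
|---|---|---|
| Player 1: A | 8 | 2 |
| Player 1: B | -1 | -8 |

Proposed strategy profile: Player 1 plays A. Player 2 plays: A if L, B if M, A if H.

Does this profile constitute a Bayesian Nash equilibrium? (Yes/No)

Player 1 plays A: E[A] = 0.125·(-4) + 0.125·(-3) + 0.75·(-4) = -3.875; E[B] = -4.875. Best-responding. ✓
Player 2 (type L), facing A: A gives 3, B gives 0. Proposed A is best. ✓
Player 2 (type M), facing A: A gives -4, B gives 4. Proposed B is best. ✓
Player 2 (type H), facing A: A gives 8, B gives 2. Proposed A is best. ✓

Yes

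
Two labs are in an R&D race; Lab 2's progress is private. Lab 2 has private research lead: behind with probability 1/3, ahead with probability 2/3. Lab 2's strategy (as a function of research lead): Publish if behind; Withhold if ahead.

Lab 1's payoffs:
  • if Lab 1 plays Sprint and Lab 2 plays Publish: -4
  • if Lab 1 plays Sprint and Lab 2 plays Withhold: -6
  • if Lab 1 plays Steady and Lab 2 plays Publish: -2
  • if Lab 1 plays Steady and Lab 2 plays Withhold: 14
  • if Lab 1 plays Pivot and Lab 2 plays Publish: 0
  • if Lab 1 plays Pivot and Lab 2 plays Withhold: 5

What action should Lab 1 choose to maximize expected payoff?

E[Sprint] = 1/3·(-4) + 2/3·(-6) = -16/3
E[Steady] = 1/3·(-2) + 2/3·(14) = 26/3
E[Pivot] = 1/3·(0) + 2/3·(5) = 10/3
Best response: Steady (26/3 is the largest).

Steady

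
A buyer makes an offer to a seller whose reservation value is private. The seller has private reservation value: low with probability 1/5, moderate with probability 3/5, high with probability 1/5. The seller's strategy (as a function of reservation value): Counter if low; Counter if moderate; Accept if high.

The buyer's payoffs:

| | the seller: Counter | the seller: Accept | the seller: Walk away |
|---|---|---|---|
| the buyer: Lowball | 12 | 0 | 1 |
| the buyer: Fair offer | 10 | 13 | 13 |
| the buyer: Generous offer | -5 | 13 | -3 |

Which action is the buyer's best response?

Fair offer

E[Lowball] = 1/5·(12) + 3/5·(12) + 1/5·(0) = 48/5
E[Fair offer] = 1/5·(10) + 3/5·(10) + 1/5·(13) = 53/5
E[Generous offer] = 1/5·(-5) + 3/5·(-5) + 1/5·(13) = -7/5
Best response: Fair offer (53/5 is the largest).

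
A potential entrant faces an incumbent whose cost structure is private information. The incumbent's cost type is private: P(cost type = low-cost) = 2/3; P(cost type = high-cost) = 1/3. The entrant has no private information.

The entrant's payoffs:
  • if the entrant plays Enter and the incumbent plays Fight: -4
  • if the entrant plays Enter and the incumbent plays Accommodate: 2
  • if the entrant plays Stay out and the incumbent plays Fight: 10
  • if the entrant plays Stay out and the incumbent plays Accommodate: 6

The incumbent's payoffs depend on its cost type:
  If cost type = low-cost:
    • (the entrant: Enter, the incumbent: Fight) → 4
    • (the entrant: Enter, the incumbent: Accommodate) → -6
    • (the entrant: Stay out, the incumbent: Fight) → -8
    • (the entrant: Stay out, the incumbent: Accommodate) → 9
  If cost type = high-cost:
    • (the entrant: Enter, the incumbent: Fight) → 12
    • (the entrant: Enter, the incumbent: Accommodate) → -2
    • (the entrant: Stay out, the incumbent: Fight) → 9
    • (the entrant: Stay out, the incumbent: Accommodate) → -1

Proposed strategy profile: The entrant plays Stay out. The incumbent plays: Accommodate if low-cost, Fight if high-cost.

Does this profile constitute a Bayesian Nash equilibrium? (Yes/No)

Yes

A profile is a BNE iff every type of every player is best-responding given beliefs about the other side.
The entrant plays Stay out: E[Stay out] = 2/3·(6) + 1/3·(10) = 22/3; E[Enter] = 0. Best-responding. ✓
The incumbent (cost type low-cost), facing Stay out: Fight gives -8, Accommodate gives 9. Proposed Accommodate is best. ✓
The incumbent (cost type high-cost), facing Stay out: Fight gives 9, Accommodate gives -1. Proposed Fight is best. ✓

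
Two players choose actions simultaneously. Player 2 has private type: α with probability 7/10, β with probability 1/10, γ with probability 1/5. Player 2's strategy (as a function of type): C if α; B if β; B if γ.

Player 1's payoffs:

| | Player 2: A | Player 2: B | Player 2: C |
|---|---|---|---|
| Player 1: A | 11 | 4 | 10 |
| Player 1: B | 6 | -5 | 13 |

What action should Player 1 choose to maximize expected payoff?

E[A] = 7/10·(10) + 1/10·(4) + 1/5·(4) = 41/5
E[B] = 7/10·(13) + 1/10·(-5) + 1/5·(-5) = 38/5
Best response: A (41/5 is the largest).

A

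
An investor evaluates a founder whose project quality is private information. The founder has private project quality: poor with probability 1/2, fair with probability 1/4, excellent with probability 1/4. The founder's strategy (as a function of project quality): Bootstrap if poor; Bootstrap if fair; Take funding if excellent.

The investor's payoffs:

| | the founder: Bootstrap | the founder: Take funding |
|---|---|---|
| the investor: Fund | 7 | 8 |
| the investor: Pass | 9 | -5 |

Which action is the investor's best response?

Fund

E[Fund] = 1/2·(7) + 1/4·(7) + 1/4·(8) = 29/4
E[Pass] = 1/2·(9) + 1/4·(9) + 1/4·(-5) = 11/2
Best response: Fund (29/4 is the largest).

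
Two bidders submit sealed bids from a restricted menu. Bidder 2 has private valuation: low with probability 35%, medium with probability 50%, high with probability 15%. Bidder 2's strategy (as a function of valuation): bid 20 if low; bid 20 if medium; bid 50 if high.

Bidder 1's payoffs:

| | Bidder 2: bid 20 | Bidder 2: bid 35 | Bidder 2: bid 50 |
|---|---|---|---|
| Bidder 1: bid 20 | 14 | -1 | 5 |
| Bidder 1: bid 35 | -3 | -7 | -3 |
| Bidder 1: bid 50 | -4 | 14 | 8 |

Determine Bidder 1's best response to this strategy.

bid 20

E[bid 20] = 0.35·(14) + 0.5·(14) + 0.15·(5) = 12.65
E[bid 35] = 0.35·(-3) + 0.5·(-3) + 0.15·(-3) = -3
E[bid 50] = 0.35·(-4) + 0.5·(-4) + 0.15·(8) = -2.2
Best response: bid 20 (12.65 is the largest).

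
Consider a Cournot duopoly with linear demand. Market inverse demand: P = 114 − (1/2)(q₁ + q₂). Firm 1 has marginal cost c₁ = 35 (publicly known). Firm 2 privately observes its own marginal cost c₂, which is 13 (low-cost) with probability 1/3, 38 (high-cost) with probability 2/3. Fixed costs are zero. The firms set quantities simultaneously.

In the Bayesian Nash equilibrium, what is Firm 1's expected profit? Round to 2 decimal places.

1205.95

Firm 2 with cost c maximizes (114 − (1/2)(q₁+q₂) − c)·q₂, giving q₂(c) = (114 − c − (1/2)q₁).
E[c₂] = 1/3·13 + 2/3·38 = 29.6667
Firm 1's FOC against E[q₂] yields q₁ = (114 − 2·35 + E[c₂])/(3/2) = (114 − 70 + 29.6667)/(3/2) = 49.1111.
E[P] = 114 − (1/2)·(q₁ + E[q₂]) = 59.5556; Firm 1's expected profit = (E[P] − 35)·q₁ = (59.5556 − 35)·49.1111 = 1205.95.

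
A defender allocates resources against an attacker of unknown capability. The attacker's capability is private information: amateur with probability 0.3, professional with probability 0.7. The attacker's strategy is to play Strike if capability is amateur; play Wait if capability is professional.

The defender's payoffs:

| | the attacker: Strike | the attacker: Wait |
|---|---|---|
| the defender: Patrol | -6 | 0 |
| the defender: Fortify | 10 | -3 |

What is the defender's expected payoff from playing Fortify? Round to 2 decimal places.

0.90

E[Fortify] = 0.3·10 + 0.7·(-3) = 3 + (-2.1) = 0.9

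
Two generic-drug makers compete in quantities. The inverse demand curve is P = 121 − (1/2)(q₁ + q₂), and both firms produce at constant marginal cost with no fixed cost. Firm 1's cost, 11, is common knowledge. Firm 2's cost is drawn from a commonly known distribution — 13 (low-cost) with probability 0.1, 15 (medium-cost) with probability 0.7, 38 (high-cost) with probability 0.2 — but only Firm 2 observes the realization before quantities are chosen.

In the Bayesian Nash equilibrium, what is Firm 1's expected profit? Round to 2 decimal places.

3115.24

Type-c best response for Firm 2: q₂(c) = (121 − c) − q₁/2.
Firm 1 maximizes expected profit; its first-order condition is 121 − q₁ − (1/2)E[q₂] − 11 = 0.
Substituting E[q₂] and solving: E[c₂] = 19.4, so q₁ = (121 − 2·11 + 19.4)/(3/2) = 78.9333.
E[P] = 121 − (1/2)·(q₁ + E[q₂]) = 50.4667; Firm 1's expected profit = (E[P] − 11)·q₁ = (50.4667 − 11)·78.9333 = 3115.24.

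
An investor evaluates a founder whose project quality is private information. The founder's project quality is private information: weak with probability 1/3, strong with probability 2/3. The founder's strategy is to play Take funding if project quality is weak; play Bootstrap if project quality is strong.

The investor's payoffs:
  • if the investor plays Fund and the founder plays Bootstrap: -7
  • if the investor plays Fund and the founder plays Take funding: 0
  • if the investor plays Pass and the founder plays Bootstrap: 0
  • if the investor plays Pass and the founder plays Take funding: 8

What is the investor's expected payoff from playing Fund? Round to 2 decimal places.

E[Fund] = 1/3·0 + 2/3·(-7) = 0 + (-14/3) = -14/3

-4.67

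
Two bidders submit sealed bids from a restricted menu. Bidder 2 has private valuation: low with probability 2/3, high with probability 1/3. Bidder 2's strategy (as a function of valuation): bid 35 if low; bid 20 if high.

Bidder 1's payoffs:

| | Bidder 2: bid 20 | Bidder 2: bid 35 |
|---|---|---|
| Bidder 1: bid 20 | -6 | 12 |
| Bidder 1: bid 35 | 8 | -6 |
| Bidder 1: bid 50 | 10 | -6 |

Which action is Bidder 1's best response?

bid 20

E[bid 20] = 2/3·(12) + 1/3·(-6) = 6
E[bid 35] = 2/3·(-6) + 1/3·(8) = -4/3
E[bid 50] = 2/3·(-6) + 1/3·(10) = -2/3
Best response: bid 20 (6 is the largest).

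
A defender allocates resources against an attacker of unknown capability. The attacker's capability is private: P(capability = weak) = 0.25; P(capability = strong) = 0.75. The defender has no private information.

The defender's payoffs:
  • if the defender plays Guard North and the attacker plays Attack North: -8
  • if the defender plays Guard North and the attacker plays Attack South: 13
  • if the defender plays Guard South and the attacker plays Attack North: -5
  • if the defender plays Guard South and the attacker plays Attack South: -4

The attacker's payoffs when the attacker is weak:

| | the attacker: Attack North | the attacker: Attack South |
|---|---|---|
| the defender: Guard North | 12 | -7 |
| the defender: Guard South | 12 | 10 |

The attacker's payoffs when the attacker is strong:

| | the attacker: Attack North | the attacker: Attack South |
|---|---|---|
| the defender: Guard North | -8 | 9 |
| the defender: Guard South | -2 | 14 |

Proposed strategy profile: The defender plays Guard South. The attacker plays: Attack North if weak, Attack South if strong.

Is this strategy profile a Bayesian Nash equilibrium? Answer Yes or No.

The defender plays Guard South: E[Guard South] = 0.25·(-5) + 0.75·(-4) = -4.25; E[Guard North] = 7.75. Not best-responding. ✗
The attacker (capability weak), facing Guard South: Attack North gives 12, Attack South gives 10. Proposed Attack North is best. ✓
The attacker (capability strong), facing Guard South: Attack North gives -2, Attack South gives 14. Proposed Attack South is best. ✓

No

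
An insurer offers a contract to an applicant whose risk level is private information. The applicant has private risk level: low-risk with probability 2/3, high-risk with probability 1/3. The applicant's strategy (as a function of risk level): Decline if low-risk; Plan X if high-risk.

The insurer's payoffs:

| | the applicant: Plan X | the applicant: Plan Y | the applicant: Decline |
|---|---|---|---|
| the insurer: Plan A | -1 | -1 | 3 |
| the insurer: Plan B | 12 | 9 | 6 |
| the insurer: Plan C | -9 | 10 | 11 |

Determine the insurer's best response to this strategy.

Plan B

E[Plan A] = 2/3·(3) + 1/3·(-1) = 5/3
E[Plan B] = 2/3·(6) + 1/3·(12) = 8
E[Plan C] = 2/3·(11) + 1/3·(-9) = 13/3
Best response: Plan B (8 is the largest).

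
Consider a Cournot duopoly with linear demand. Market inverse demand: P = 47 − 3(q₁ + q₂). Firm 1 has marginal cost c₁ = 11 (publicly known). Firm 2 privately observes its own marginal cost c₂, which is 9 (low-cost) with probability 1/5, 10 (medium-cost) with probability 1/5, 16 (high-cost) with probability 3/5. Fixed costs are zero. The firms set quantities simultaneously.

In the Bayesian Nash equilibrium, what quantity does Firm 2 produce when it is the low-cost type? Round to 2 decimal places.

4.20

Firm 2 with cost c maximizes (47 − 3(q₁+q₂) − c)·q₂, giving q₂(c) = (47 − c − 3q₁)/6.
E[c₂] = 1/5·9 + 1/5·10 + 3/5·16 = 13.4
Firm 1's FOC against E[q₂] yields q₁ = (47 − 2·11 + E[c₂])/9 = (47 − 22 + 13.4)/9 = 4.26667.
q₂(low-cost) = (47 − 9 − 3·4.26667)/6 = 4.2.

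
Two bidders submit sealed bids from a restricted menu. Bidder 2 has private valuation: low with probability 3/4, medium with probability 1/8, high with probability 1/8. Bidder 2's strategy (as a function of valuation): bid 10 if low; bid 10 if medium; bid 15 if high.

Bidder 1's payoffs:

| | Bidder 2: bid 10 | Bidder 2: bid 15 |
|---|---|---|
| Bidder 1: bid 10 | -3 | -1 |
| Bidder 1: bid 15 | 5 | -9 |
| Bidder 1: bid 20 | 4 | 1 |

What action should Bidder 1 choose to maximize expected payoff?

bid 20

Compute Bidder 1's expected payoff for each action, taking the expectation over Bidder 2's type.
E[bid 10] = 3/4·(-3) + 1/8·(-3) + 1/8·(-1) = -11/4
E[bid 15] = 3/4·(5) + 1/8·(5) + 1/8·(-9) = 13/4
E[bid 20] = 3/4·(4) + 1/8·(4) + 1/8·(1) = 29/8
Best response: bid 20 (29/8 is the largest).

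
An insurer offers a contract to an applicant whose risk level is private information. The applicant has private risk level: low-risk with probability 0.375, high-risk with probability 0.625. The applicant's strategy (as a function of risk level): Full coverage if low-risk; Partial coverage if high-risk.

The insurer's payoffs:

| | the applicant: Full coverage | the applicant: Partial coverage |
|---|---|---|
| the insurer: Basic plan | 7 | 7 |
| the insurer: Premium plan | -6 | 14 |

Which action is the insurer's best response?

Compute the insurer's expected payoff for each action, taking the expectation over the applicant's type.
E[Basic plan] = 0.375·(7) + 0.625·(7) = 7
E[Premium plan] = 0.375·(-6) + 0.625·(14) = 6.5
Best response: Basic plan (7 is the largest).

Basic plan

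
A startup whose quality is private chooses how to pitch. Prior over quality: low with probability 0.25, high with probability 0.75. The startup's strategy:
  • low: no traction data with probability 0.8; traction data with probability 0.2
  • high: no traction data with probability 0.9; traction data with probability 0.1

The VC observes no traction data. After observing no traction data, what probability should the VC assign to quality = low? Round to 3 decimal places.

0.229

Apply Bayes' rule using the sender's strategy as the likelihood.
P(no traction data) = 0.25·0.8 + 0.75·0.9 = 0.875
P(low | no traction data) = (0.25·0.8) / 0.875 = 0.2 / 0.875 = 0.228571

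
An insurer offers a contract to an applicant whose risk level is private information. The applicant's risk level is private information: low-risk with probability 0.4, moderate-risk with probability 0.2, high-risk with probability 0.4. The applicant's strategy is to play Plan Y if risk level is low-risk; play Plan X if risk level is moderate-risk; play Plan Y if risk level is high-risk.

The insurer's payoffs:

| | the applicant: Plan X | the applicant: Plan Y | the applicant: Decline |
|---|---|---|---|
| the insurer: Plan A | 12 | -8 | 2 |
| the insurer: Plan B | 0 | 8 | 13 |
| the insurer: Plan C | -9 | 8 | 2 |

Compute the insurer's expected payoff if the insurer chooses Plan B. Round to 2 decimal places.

6.40

Take the expectation over the applicant's risk level, weighting each type's action by its prior probability.
E[Plan B] = 0.4·8 + 0.2·0 + 0.4·8 = 3.2 + 0 + 3.2 = 6.4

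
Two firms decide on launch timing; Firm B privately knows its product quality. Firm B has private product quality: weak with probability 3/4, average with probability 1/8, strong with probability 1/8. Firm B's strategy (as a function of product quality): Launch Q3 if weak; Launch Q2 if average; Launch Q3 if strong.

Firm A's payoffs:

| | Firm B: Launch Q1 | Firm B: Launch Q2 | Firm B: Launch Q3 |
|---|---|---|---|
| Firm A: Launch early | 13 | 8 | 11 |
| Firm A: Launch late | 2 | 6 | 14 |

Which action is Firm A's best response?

E[Launch early] = 3/4·(11) + 1/8·(8) + 1/8·(11) = 85/8
E[Launch late] = 3/4·(14) + 1/8·(6) + 1/8·(14) = 13
Best response: Launch late (13 is the largest).

Launch late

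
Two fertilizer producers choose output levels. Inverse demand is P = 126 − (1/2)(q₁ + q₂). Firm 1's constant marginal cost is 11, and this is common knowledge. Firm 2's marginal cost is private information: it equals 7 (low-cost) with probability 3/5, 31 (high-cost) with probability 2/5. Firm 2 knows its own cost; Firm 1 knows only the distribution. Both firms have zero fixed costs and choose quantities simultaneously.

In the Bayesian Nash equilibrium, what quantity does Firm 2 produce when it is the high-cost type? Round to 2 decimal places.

Type-c best response for Firm 2: q₂(c) = (126 − c) − q₁/2.
Firm 1 maximizes expected profit; its first-order condition is 126 − q₁ − (1/2)E[q₂] − 11 = 0.
Substituting E[q₂] and solving: E[c₂] = 16.6, so q₁ = (126 − 2·11 + 16.6)/(3/2) = 80.4.
q₂(high-cost) = (126 − 31 − (1/2)·80.4) = 54.8.

54.80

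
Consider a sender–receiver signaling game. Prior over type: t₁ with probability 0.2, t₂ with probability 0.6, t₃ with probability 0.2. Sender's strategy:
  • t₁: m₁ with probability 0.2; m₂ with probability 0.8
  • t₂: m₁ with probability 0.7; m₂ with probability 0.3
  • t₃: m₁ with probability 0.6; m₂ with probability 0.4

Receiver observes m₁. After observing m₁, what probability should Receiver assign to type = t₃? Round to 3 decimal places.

Apply Bayes' rule using the sender's strategy as the likelihood.
P(m₁) = 0.2·0.2 + 0.6·0.7 + 0.2·0.6 = 0.58
P(t₃ | m₁) = (0.2·0.6) / 0.58 = 0.12 / 0.58 = 0.206897

0.207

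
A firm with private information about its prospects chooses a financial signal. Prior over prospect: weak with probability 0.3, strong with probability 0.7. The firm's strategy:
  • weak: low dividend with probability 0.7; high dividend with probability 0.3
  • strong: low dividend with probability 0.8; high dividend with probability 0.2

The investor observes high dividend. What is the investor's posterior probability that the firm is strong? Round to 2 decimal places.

P(high dividend) = 0.3·0.3 + 0.7·0.2 = 0.23
P(strong | high dividend) = (0.7·0.2) / 0.23 = 0.14 / 0.23 = 0.608696

0.61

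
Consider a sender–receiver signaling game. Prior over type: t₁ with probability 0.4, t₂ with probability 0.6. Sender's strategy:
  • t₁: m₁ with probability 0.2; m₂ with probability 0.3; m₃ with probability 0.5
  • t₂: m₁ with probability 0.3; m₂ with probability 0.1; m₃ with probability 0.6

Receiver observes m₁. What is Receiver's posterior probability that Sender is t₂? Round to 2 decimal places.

0.69

Apply Bayes' rule using the sender's strategy as the likelihood.
P(m₁) = 0.4·0.2 + 0.6·0.3 = 0.26
P(t₂ | m₁) = (0.6·0.3) / 0.26 = 0.18 / 0.26 = 0.692308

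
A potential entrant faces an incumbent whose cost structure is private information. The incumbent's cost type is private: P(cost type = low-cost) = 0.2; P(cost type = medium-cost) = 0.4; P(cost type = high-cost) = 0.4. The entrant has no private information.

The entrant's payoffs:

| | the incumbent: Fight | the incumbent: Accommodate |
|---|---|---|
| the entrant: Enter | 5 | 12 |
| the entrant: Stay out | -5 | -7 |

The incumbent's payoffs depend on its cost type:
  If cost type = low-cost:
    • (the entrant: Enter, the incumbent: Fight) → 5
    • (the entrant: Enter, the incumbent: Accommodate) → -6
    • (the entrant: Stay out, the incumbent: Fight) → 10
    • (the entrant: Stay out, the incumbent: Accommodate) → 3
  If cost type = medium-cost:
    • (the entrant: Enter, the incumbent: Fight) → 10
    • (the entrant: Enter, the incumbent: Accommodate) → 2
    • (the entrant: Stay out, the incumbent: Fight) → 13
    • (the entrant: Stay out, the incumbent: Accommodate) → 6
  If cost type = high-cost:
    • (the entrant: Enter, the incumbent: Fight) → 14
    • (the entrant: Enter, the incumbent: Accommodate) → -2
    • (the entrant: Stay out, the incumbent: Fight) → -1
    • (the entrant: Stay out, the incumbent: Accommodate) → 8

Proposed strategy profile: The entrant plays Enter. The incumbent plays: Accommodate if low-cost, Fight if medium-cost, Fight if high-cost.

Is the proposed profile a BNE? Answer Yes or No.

No

The entrant plays Enter: E[Enter] = 0.2·(12) + 0.4·(5) + 0.4·(5) = 6.4; E[Stay out] = -5.4. Best-responding. ✓
The incumbent (cost type low-cost), facing Enter: Fight gives 5, Accommodate gives -6. Proposed Accommodate is not best — profitable deviation exists. ✗
The incumbent (cost type medium-cost), facing Enter: Fight gives 10, Accommodate gives 2. Proposed Fight is best. ✓
The incumbent (cost type high-cost), facing Enter: Fight gives 14, Accommodate gives -2. Proposed Fight is best. ✓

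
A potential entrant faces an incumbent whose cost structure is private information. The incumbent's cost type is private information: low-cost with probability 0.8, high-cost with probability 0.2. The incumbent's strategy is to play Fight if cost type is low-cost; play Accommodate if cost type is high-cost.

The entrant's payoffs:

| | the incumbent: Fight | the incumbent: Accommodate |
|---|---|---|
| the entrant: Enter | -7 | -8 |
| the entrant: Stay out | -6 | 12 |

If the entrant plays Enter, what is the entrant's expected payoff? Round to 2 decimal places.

E[Enter] = 0.8·(-7) + 0.2·(-8) = (-5.6) + (-1.6) = -7.2

-7.20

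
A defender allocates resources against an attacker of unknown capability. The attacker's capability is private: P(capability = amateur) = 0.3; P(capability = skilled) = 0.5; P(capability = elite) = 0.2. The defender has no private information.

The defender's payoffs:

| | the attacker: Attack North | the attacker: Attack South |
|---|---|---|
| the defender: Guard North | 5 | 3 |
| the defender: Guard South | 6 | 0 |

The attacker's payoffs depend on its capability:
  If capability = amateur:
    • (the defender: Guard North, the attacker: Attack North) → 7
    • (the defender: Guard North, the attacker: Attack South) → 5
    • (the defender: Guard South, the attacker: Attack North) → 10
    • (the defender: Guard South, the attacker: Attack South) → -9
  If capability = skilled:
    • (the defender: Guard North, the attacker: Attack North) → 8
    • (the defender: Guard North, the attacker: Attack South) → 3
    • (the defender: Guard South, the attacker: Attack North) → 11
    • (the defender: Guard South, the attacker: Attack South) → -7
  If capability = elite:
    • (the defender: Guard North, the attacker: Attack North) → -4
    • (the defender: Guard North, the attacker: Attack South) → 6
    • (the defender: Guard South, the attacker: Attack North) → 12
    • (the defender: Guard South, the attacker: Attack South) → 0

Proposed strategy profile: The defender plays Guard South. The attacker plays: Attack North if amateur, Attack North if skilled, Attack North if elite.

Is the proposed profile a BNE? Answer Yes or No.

Yes

The defender plays Guard South: E[Guard South] = 0.3·(6) + 0.5·(6) + 0.2·(6) = 6; E[Guard North] = 5. Best-responding. ✓
The attacker (capability amateur), facing Guard South: Attack North gives 10, Attack South gives -9. Proposed Attack North is best. ✓
The attacker (capability skilled), facing Guard South: Attack North gives 11, Attack South gives -7. Proposed Attack North is best. ✓
The attacker (capability elite), facing Guard South: Attack North gives 12, Attack South gives 0. Proposed Attack North is best. ✓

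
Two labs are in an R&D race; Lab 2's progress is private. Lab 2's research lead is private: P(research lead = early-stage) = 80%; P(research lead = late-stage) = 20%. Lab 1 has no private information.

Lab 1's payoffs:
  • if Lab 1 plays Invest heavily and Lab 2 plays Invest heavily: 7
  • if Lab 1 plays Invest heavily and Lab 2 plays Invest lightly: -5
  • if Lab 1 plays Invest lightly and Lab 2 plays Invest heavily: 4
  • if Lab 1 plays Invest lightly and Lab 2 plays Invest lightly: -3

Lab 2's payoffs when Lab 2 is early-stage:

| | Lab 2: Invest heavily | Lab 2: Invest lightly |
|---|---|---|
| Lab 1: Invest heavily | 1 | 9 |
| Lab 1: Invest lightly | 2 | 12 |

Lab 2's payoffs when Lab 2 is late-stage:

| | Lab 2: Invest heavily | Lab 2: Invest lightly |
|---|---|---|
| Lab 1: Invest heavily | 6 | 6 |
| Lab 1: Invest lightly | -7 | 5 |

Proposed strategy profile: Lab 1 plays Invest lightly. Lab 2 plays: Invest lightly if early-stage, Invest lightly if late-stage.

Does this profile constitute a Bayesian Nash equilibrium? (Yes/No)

Yes

Lab 1 plays Invest lightly: E[Invest lightly] = 0.8·(-3) + 0.2·(-3) = -3; E[Invest heavily] = -5. Best-responding. ✓
Lab 2 (research lead early-stage), facing Invest lightly: Invest heavily gives 2, Invest lightly gives 12. Proposed Invest lightly is best. ✓
Lab 2 (research lead late-stage), facing Invest lightly: Invest heavily gives -7, Invest lightly gives 5. Proposed Invest lightly is best. ✓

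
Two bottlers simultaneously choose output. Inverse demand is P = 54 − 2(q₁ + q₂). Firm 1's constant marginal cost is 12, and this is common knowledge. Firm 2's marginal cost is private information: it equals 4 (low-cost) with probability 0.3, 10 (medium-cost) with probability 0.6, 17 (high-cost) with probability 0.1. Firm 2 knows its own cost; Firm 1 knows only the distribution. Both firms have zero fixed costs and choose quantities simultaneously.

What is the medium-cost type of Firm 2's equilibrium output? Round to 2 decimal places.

7.76

Type-c best response for Firm 2: q₂(c) = (54 − c)/4 − q₁/2.
Firm 1 maximizes expected profit; its first-order condition is 54 − 4q₁ − 2E[q₂] − 12 = 0.
Substituting E[q₂] and solving: E[c₂] = 8.9, so q₁ = (54 − 2·12 + 8.9)/6 = 6.48333.
q₂(medium-cost) = (54 − 10 − 2·6.48333)/4 = 7.75833.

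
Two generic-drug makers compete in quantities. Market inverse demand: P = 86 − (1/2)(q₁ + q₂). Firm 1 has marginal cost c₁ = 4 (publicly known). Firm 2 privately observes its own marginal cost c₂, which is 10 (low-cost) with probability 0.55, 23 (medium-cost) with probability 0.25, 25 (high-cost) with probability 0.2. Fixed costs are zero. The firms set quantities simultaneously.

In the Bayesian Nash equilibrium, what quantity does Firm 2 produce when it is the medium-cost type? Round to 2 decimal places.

31.58

Type-c best response for Firm 2: q₂(c) = (86 − c) − q₁/2.
Firm 1 maximizes expected profit; its first-order condition is 86 − q₁ − (1/2)E[q₂] − 4 = 0.
Substituting E[q₂] and solving: E[c₂] = 16.25, so q₁ = (86 − 2·4 + 16.25)/(3/2) = 62.8333.
q₂(medium-cost) = (86 − 23 − (1/2)·62.8333) = 31.5833.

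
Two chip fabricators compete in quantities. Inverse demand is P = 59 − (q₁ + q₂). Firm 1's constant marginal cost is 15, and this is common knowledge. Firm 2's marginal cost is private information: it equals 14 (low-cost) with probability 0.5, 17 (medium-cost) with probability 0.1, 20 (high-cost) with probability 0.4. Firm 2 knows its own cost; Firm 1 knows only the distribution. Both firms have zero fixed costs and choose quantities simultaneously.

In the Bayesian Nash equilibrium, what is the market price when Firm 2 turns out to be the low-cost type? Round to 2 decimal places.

28.88

Type-c best response for Firm 2: q₂(c) = (59 − c)/2 − q₁/2.
Firm 1 maximizes expected profit; its first-order condition is 59 − 2q₁ − E[q₂] − 15 = 0.
Substituting E[q₂] and solving: E[c₂] = 16.7, so q₁ = (59 − 2·15 + 16.7)/3 = 15.2333.
q₂(low-cost) = 14.8833, so P = 59 − (15.2333 + 14.8833) = 28.8833.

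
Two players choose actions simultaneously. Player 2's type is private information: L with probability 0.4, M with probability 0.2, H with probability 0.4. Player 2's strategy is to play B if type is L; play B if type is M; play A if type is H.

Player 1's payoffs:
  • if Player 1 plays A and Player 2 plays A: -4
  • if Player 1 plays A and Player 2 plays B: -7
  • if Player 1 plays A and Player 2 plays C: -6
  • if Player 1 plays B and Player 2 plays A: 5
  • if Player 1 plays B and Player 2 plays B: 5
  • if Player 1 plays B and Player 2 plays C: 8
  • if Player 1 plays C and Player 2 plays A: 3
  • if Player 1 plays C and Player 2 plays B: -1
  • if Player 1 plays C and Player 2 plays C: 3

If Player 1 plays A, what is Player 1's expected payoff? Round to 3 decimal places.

-5.800

E[A] = 0.4·(-7) + 0.2·(-7) + 0.4·(-4) = (-2.8) + (-1.4) + (-1.6) = -5.8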